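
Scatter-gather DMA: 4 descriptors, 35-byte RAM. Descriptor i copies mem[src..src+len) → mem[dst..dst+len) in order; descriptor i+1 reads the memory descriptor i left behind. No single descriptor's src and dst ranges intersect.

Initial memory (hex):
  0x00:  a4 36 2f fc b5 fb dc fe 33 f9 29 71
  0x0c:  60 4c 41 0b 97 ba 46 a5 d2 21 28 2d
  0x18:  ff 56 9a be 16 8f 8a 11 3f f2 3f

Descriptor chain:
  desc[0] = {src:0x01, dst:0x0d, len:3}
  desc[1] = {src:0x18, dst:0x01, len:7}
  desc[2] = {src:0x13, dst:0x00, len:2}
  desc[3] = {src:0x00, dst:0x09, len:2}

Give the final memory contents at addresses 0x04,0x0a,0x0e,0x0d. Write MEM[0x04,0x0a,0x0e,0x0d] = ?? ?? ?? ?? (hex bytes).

MEM[0x04,0x0a,0x0e,0x0d] = be d2 2f 36

D0: mem[0x0d..0x0f] <- [36 2f fc]
D1: mem[0x01..0x07] <- [ff 56 9a be 16 8f 8a]
D2: mem[0x00..0x01] <- [a5 d2]
D3: mem[0x09..0x0a] <- [a5 d2]
query mem[0x04]=0xbe, mem[0x0a]=0xd2, mem[0x0e]=0x2f, mem[0x0d]=0x36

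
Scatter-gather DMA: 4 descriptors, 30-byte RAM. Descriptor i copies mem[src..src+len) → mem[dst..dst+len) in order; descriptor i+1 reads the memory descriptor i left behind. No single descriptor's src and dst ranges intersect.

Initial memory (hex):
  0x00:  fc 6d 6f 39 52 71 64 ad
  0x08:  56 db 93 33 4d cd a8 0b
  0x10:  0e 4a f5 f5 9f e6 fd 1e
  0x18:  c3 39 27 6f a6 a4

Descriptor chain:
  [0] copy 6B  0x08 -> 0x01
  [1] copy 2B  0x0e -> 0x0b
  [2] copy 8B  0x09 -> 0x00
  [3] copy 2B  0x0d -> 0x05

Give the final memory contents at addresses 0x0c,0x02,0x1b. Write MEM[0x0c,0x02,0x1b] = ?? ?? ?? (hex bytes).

#0 dst[0x01+6] := {0x56,0xdb,0x93,0x33,0x4d,0xcd}
#1 dst[0x0b+2] := {0xa8,0x0b}
#2 dst[0x00+8] := {0xdb,0x93,0xa8,0x0b,0xcd,0xa8,0x0b,0x0e}
#3 dst[0x05+2] := {0xcd,0xa8}
query mem[0x0c]=0x0b, mem[0x02]=0xa8, mem[0x1b]=0x6f

MEM[0x0c,0x02,0x1b] = 0b a8 6f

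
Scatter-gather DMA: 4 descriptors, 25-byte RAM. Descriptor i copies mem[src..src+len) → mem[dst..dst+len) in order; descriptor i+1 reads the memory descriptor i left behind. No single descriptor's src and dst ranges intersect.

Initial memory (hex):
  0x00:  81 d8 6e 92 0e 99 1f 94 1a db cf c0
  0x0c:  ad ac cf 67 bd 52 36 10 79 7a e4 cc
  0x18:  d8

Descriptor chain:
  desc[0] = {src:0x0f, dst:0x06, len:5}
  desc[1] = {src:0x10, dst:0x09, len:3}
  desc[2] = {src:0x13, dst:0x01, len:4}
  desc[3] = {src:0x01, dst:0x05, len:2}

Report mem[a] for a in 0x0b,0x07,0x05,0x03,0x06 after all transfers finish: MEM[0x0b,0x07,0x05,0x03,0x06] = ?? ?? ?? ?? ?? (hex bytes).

[0] 0x0f->0x06 len=5 : 67 bd 52 36 10
[1] 0x10->0x09 len=3 : bd 52 36
[2] 0x13->0x01 len=4 : 10 79 7a e4
[3] 0x01->0x05 len=2 : 10 79
query mem[0x0b]=0x36, mem[0x07]=0xbd, mem[0x05]=0x10, mem[0x03]=0x7a, mem[0x06]=0x79

MEM[0x0b,0x07,0x05,0x03,0x06] = 36 bd 10 7a 79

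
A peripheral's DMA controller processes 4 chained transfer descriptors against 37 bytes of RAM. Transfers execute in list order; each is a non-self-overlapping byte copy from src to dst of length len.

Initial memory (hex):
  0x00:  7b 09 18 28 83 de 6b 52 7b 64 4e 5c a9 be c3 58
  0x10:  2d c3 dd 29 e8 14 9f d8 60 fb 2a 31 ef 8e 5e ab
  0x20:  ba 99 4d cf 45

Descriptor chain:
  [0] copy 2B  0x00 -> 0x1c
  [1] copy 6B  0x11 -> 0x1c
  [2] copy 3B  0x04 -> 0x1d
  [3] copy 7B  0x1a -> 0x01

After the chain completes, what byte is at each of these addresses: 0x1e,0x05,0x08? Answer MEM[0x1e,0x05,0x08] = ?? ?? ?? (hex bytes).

[0] 0x00->0x1c len=2 : 7b 09
[1] 0x11->0x1c len=6 : c3 dd 29 e8 14 9f
[2] 0x04->0x1d len=3 : 83 de 6b
[3] 0x1a->0x01 len=7 : 2a 31 c3 83 de 6b 14
query mem[0x1e]=0xde, mem[0x05]=0xde, mem[0x08]=0x7b

MEM[0x1e,0x05,0x08] = de de 7b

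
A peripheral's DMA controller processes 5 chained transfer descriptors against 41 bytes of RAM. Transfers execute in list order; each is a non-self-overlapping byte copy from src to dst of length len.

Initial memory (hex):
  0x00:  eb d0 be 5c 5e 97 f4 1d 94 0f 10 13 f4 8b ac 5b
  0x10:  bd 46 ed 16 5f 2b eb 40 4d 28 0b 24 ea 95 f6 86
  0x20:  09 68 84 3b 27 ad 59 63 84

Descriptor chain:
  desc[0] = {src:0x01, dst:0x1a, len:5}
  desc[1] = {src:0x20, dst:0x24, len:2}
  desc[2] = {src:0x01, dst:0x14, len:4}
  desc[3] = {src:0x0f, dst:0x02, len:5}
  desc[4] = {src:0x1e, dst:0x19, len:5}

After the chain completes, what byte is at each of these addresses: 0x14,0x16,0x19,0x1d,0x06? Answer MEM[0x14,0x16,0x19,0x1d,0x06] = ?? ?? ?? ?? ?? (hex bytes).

  after D0: wrote 5B at 0x1a = d0be5c5e97
  after D1: wrote 2B at 0x24 = 0968
  after D2: wrote 4B at 0x14 = d0be5c5e
  after D3: wrote 5B at 0x02 = 5bbd46ed16
  after D4: wrote 5B at 0x19 = 9786096884
query mem[0x14]=0xd0, mem[0x16]=0x5c, mem[0x19]=0x97, mem[0x1d]=0x84, mem[0x06]=0x16

MEM[0x14,0x16,0x19,0x1d,0x06] = d0 5c 97 84 16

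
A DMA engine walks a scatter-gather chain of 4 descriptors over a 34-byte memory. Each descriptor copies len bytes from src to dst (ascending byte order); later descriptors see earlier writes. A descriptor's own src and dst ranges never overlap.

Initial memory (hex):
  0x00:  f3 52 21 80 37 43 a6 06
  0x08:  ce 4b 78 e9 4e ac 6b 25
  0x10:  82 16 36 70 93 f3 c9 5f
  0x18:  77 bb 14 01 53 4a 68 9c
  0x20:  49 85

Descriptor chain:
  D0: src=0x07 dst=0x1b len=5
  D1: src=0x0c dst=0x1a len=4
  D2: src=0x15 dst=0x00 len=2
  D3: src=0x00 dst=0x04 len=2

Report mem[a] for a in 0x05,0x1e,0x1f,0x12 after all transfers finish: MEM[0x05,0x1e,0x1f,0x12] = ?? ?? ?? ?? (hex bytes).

MEM[0x05,0x1e,0x1f,0x12] = c9 78 e9 36

D0: mem[0x1b..0x1f] <- [06 ce 4b 78 e9]
D1: mem[0x1a..0x1d] <- [4e ac 6b 25]
D2: mem[0x00..0x01] <- [f3 c9]
D3: mem[0x04..0x05] <- [f3 c9]
query mem[0x05]=0xc9, mem[0x1e]=0x78, mem[0x1f]=0xe9, mem[0x12]=0x36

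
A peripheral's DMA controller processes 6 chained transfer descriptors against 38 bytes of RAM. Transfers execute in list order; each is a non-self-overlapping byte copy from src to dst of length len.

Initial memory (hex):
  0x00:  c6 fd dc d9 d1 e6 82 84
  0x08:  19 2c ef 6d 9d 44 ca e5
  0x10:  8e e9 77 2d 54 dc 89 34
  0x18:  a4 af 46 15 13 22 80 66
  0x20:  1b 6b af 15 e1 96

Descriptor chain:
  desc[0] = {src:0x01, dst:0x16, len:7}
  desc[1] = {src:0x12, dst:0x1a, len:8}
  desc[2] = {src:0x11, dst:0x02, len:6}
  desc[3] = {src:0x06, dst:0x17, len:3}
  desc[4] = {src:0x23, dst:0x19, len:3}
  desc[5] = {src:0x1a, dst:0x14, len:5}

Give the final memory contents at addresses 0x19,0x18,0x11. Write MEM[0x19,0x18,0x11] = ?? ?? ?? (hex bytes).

D0: mem[0x16..0x1c] <- [fd dc d9 d1 e6 82 84]
D1: mem[0x1a..0x21] <- [77 2d 54 dc fd dc d9 d1]
D2: mem[0x02..0x07] <- [e9 77 2d 54 dc fd]
D3: mem[0x17..0x19] <- [dc fd 19]
D4: mem[0x19..0x1b] <- [15 e1 96]
D5: mem[0x14..0x18] <- [e1 96 54 dc fd]
query mem[0x19]=0x15, mem[0x18]=0xfd, mem[0x11]=0xe9

MEM[0x19,0x18,0x11] = 15 fd e9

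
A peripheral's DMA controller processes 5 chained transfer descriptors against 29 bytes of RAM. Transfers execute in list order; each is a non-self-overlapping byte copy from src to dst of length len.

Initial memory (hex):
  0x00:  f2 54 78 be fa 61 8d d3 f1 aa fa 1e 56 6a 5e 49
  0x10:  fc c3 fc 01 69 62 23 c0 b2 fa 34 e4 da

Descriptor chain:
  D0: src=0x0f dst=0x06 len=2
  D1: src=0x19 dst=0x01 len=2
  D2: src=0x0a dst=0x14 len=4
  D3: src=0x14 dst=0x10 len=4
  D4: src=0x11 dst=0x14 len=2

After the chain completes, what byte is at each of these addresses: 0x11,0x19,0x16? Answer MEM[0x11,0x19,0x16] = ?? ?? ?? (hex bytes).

[0] 0x0f->0x06 len=2 : 49 fc
[1] 0x19->0x01 len=2 : fa 34
[2] 0x0a->0x14 len=4 : fa 1e 56 6a
[3] 0x14->0x10 len=4 : fa 1e 56 6a
[4] 0x11->0x14 len=2 : 1e 56
query mem[0x11]=0x1e, mem[0x19]=0xfa, mem[0x16]=0x56

MEM[0x11,0x19,0x16] = 1e fa 56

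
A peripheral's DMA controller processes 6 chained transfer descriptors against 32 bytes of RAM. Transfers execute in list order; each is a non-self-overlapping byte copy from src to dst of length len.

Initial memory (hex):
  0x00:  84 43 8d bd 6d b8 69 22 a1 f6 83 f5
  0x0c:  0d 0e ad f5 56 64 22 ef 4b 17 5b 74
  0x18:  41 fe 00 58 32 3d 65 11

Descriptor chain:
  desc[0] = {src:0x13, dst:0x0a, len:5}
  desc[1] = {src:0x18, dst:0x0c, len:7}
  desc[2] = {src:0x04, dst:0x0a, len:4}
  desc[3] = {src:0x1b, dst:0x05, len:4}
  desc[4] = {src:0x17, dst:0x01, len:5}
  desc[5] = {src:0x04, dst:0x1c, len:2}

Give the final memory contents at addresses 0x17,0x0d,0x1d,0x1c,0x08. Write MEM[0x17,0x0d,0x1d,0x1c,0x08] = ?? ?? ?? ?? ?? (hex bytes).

D0: mem[0x0a..0x0e] <- [ef 4b 17 5b 74]
D1: mem[0x0c..0x12] <- [41 fe 00 58 32 3d 65]
D2: mem[0x0a..0x0d] <- [6d b8 69 22]
D3: mem[0x05..0x08] <- [58 32 3d 65]
D4: mem[0x01..0x05] <- [74 41 fe 00 58]
D5: mem[0x1c..0x1d] <- [00 58]
query mem[0x17]=0x74, mem[0x0d]=0x22, mem[0x1d]=0x58, mem[0x1c]=0x00, mem[0x08]=0x65

MEM[0x17,0x0d,0x1d,0x1c,0x08] = 74 22 58 00 65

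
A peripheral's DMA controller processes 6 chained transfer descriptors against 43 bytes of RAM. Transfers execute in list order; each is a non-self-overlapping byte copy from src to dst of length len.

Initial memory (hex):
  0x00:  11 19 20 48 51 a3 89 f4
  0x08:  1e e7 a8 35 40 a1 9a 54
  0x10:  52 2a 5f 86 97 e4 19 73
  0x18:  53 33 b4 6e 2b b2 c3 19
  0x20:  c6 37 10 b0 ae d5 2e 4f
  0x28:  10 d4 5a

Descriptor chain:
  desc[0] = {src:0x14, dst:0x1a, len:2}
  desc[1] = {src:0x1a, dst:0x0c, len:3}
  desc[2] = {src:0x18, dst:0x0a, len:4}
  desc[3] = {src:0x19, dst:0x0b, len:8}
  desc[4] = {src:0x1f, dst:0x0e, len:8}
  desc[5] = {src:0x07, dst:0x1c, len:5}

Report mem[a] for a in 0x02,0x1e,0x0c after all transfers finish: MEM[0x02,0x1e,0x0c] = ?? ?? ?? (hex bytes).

D0: mem[0x1a..0x1b] <- [97 e4]
D1: mem[0x0c..0x0e] <- [97 e4 2b]
D2: mem[0x0a..0x0d] <- [53 33 97 e4]
D3: mem[0x0b..0x12] <- [33 97 e4 2b b2 c3 19 c6]
D4: mem[0x0e..0x15] <- [19 c6 37 10 b0 ae d5 2e]
D5: mem[0x1c..0x20] <- [f4 1e e7 53 33]
query mem[0x02]=0x20, mem[0x1e]=0xe7, mem[0x0c]=0x97

MEM[0x02,0x1e,0x0c] = 20 e7 97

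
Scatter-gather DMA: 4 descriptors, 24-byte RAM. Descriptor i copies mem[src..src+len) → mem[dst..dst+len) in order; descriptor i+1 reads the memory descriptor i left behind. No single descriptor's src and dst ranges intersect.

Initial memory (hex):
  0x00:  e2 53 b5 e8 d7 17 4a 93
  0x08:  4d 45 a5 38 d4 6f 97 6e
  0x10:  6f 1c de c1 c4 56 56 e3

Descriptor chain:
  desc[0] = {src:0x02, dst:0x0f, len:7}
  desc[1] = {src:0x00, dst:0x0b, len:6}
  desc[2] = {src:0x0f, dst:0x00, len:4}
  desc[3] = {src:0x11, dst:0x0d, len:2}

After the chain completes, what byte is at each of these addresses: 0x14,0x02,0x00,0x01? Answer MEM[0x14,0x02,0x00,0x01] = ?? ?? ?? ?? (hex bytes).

MEM[0x14,0x02,0x00,0x01] = 93 d7 d7 17

[0] 0x02->0x0f len=7 : b5 e8 d7 17 4a 93 4d
[1] 0x00->0x0b len=6 : e2 53 b5 e8 d7 17
[2] 0x0f->0x00 len=4 : d7 17 d7 17
[3] 0x11->0x0d len=2 : d7 17
query mem[0x14]=0x93, mem[0x02]=0xd7, mem[0x00]=0xd7, mem[0x01]=0x17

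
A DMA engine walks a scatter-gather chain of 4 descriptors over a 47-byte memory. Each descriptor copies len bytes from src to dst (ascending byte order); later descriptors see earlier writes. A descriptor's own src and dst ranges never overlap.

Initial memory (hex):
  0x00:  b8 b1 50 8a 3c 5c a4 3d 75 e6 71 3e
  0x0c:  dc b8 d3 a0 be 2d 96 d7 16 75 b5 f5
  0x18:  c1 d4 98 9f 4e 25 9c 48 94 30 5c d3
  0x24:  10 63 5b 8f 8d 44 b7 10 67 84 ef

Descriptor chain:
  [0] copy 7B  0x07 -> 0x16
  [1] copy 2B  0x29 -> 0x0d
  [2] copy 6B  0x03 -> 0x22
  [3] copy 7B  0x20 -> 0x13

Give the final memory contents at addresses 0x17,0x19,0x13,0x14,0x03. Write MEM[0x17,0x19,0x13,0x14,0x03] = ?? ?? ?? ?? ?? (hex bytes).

D0: mem[0x16..0x1c] <- [3d 75 e6 71 3e dc b8]
D1: mem[0x0d..0x0e] <- [44 b7]
D2: mem[0x22..0x27] <- [8a 3c 5c a4 3d 75]
D3: mem[0x13..0x19] <- [94 30 8a 3c 5c a4 3d]
query mem[0x17]=0x5c, mem[0x19]=0x3d, mem[0x13]=0x94, mem[0x14]=0x30, mem[0x03]=0x8a

MEM[0x17,0x19,0x13,0x14,0x03] = 5c 3d 94 30 8a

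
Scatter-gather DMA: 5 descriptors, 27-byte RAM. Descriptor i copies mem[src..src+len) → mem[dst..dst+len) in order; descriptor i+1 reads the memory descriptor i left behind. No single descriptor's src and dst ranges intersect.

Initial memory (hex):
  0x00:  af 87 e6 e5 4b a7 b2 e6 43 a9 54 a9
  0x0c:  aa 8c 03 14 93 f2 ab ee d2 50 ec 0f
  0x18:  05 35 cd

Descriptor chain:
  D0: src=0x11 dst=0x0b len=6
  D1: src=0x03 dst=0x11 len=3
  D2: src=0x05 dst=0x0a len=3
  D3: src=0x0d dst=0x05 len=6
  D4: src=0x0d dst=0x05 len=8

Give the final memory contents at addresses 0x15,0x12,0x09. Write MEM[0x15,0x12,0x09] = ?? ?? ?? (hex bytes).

#0 dst[0x0b+6] := {0xf2,0xab,0xee,0xd2,0x50,0xec}
#1 dst[0x11+3] := {0xe5,0x4b,0xa7}
#2 dst[0x0a+3] := {0xa7,0xb2,0xe6}
#3 dst[0x05+6] := {0xee,0xd2,0x50,0xec,0xe5,0x4b}
#4 dst[0x05+8] := {0xee,0xd2,0x50,0xec,0xe5,0x4b,0xa7,0xd2}
query mem[0x15]=0x50, mem[0x12]=0x4b, mem[0x09]=0xe5

MEM[0x15,0x12,0x09] = 50 4b e5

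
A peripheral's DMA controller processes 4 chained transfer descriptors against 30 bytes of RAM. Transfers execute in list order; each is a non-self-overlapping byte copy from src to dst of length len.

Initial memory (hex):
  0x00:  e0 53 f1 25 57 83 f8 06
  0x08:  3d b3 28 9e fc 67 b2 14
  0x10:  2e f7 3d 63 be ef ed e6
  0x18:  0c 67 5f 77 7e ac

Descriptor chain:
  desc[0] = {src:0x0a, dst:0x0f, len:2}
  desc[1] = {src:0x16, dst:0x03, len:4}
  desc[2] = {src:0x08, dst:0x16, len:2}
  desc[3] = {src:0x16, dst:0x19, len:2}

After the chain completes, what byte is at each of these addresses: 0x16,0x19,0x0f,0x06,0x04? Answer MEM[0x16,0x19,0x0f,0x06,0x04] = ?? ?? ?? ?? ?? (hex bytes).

  after D0: wrote 2B at 0x0f = 289e
  after D1: wrote 4B at 0x03 = ede60c67
  after D2: wrote 2B at 0x16 = 3db3
  after D3: wrote 2B at 0x19 = 3db3
query mem[0x16]=0x3d, mem[0x19]=0x3d, mem[0x0f]=0x28, mem[0x06]=0x67, mem[0x04]=0xe6

MEM[0x16,0x19,0x0f,0x06,0x04] = 3d 3d 28 67 e6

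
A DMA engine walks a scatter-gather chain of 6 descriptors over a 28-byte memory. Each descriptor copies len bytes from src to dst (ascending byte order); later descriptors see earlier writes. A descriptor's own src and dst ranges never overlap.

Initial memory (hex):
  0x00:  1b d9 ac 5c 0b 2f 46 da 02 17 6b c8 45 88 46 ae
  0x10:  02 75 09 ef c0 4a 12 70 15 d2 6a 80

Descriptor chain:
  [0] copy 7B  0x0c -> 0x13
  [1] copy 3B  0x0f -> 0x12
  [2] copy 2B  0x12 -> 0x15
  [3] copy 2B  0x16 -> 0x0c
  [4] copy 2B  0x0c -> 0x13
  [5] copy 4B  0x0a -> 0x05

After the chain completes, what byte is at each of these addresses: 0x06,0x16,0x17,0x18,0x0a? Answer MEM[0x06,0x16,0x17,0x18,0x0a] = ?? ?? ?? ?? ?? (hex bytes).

MEM[0x06,0x16,0x17,0x18,0x0a] = c8 02 02 75 6b

[0] 0x0c->0x13 len=7 : 45 88 46 ae 02 75 09
[1] 0x0f->0x12 len=3 : ae 02 75
[2] 0x12->0x15 len=2 : ae 02
[3] 0x16->0x0c len=2 : 02 02
[4] 0x0c->0x13 len=2 : 02 02
[5] 0x0a->0x05 len=4 : 6b c8 02 02
query mem[0x06]=0xc8, mem[0x16]=0x02, mem[0x17]=0x02, mem[0x18]=0x75, mem[0x0a]=0x6b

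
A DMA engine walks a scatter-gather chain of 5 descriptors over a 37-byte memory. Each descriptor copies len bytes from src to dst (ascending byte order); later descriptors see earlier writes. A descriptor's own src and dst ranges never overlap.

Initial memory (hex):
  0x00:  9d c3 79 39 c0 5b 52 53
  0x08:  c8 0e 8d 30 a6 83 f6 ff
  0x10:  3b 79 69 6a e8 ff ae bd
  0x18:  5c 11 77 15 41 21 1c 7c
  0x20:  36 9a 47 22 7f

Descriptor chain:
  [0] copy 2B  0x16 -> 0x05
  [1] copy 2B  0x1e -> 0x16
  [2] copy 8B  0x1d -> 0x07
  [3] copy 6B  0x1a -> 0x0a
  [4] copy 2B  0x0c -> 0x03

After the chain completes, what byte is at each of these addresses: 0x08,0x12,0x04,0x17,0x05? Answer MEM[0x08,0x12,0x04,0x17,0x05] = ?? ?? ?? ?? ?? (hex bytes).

MEM[0x08,0x12,0x04,0x17,0x05] = 1c 69 21 7c ae

#0 dst[0x05+2] := {0xae,0xbd}
#1 dst[0x16+2] := {0x1c,0x7c}
#2 dst[0x07+8] := {0x21,0x1c,0x7c,0x36,0x9a,0x47,0x22,0x7f}
#3 dst[0x0a+6] := {0x77,0x15,0x41,0x21,0x1c,0x7c}
#4 dst[0x03+2] := {0x41,0x21}
query mem[0x08]=0x1c, mem[0x12]=0x69, mem[0x04]=0x21, mem[0x17]=0x7c, mem[0x05]=0xae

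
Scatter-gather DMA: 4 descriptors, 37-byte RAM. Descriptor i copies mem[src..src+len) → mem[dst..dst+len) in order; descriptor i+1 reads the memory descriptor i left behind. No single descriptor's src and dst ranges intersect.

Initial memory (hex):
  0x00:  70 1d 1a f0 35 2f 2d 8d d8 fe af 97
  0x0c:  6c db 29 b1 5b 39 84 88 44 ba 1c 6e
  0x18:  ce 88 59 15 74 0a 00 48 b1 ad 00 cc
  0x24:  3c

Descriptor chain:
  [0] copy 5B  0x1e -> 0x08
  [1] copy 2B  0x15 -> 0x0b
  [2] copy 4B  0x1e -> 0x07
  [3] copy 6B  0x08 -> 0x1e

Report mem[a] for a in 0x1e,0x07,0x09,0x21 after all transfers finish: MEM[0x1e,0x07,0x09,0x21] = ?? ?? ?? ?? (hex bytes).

MEM[0x1e,0x07,0x09,0x21] = 48 00 b1 ba

D0: mem[0x08..0x0c] <- [00 48 b1 ad 00]
D1: mem[0x0b..0x0c] <- [ba 1c]
D2: mem[0x07..0x0a] <- [00 48 b1 ad]
D3: mem[0x1e..0x23] <- [48 b1 ad ba 1c db]
query mem[0x1e]=0x48, mem[0x07]=0x00, mem[0x09]=0xb1, mem[0x21]=0xba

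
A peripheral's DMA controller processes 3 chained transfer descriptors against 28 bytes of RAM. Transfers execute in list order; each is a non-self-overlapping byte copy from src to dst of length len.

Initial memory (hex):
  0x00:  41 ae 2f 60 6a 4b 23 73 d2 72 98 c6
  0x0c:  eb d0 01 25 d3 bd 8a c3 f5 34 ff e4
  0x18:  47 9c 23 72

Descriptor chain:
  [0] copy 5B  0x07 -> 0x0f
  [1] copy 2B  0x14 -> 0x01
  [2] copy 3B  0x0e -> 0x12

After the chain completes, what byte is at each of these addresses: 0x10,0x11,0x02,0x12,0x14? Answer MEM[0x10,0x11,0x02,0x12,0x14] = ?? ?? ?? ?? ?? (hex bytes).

D0: mem[0x0f..0x13] <- [73 d2 72 98 c6]
D1: mem[0x01..0x02] <- [f5 34]
D2: mem[0x12..0x14] <- [01 73 d2]
query mem[0x10]=0xd2, mem[0x11]=0x72, mem[0x02]=0x34, mem[0x12]=0x01, mem[0x14]=0xd2

MEM[0x10,0x11,0x02,0x12,0x14] = d2 72 34 01 d2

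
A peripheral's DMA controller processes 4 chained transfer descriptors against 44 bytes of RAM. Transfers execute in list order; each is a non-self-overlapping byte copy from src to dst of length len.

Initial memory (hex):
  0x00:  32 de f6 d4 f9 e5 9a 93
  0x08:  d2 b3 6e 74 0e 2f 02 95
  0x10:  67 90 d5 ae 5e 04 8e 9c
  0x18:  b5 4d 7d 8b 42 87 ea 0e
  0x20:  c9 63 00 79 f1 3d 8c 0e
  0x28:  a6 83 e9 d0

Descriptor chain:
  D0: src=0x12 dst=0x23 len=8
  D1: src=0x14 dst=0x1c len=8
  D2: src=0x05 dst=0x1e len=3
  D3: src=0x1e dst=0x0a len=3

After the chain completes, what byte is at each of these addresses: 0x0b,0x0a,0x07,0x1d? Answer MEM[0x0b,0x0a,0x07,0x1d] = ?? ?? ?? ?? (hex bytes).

MEM[0x0b,0x0a,0x07,0x1d] = 9a e5 93 04

D0: mem[0x23..0x2a] <- [d5 ae 5e 04 8e 9c b5 4d]
D1: mem[0x1c..0x23] <- [5e 04 8e 9c b5 4d 7d 8b]
D2: mem[0x1e..0x20] <- [e5 9a 93]
D3: mem[0x0a..0x0c] <- [e5 9a 93]
query mem[0x0b]=0x9a, mem[0x0a]=0xe5, mem[0x07]=0x93, mem[0x1d]=0x04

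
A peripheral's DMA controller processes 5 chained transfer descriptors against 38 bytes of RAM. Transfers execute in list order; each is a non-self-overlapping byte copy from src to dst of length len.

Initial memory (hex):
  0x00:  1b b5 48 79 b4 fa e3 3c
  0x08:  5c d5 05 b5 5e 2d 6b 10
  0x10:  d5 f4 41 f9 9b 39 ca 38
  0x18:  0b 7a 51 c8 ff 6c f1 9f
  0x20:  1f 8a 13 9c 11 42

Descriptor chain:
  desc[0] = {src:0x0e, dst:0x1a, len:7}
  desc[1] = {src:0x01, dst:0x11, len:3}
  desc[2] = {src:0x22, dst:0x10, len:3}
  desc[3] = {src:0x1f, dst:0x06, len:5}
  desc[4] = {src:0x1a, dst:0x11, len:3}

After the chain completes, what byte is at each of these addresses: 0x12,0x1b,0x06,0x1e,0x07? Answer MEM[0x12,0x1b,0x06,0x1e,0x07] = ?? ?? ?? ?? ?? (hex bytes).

MEM[0x12,0x1b,0x06,0x1e,0x07] = 10 10 f9 41 9b

  after D0: wrote 7B at 0x1a = 6b10d5f441f99b
  after D1: wrote 3B at 0x11 = b54879
  after D2: wrote 3B at 0x10 = 139c11
  after D3: wrote 5B at 0x06 = f99b8a139c
  after D4: wrote 3B at 0x11 = 6b10d5
query mem[0x12]=0x10, mem[0x1b]=0x10, mem[0x06]=0xf9, mem[0x1e]=0x41, mem[0x07]=0x9b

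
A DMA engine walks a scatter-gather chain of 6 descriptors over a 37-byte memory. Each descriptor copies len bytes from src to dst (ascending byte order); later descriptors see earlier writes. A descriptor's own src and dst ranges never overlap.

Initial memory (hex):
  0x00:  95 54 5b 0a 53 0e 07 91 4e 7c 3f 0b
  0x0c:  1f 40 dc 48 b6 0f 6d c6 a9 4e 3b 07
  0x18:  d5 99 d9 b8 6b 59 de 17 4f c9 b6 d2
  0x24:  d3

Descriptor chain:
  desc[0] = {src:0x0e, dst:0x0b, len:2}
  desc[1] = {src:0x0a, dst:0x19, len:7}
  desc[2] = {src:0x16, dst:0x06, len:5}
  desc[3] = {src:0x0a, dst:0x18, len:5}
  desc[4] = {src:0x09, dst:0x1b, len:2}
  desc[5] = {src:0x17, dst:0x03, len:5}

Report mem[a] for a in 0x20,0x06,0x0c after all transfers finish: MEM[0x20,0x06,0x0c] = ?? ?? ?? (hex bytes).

MEM[0x20,0x06,0x0c] = 4f 48 48

#0 dst[0x0b+2] := {0xdc,0x48}
#1 dst[0x19+7] := {0x3f,0xdc,0x48,0x40,0xdc,0x48,0xb6}
#2 dst[0x06+5] := {0x3b,0x07,0xd5,0x3f,0xdc}
#3 dst[0x18+5] := {0xdc,0xdc,0x48,0x40,0xdc}
#4 dst[0x1b+2] := {0x3f,0xdc}
#5 dst[0x03+5] := {0x07,0xdc,0xdc,0x48,0x3f}
query mem[0x20]=0x4f, mem[0x06]=0x48, mem[0x0c]=0x48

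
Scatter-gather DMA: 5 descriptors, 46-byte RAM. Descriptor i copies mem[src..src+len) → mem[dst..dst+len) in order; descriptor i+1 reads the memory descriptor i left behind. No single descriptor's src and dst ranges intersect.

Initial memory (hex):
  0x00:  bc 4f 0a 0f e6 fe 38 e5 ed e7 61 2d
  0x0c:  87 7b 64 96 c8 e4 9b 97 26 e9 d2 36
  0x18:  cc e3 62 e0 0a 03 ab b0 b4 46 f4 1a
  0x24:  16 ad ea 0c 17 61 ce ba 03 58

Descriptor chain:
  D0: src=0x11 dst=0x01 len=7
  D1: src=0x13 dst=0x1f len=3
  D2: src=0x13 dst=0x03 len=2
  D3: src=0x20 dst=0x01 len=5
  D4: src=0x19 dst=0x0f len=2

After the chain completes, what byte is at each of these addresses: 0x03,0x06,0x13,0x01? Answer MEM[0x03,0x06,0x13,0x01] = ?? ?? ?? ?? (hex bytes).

[0] 0x11->0x01 len=7 : e4 9b 97 26 e9 d2 36
[1] 0x13->0x1f len=3 : 97 26 e9
[2] 0x13->0x03 len=2 : 97 26
[3] 0x20->0x01 len=5 : 26 e9 f4 1a 16
[4] 0x19->0x0f len=2 : e3 62
query mem[0x03]=0xf4, mem[0x06]=0xd2, mem[0x13]=0x97, mem[0x01]=0x26

MEM[0x03,0x06,0x13,0x01] = f4 d2 97 26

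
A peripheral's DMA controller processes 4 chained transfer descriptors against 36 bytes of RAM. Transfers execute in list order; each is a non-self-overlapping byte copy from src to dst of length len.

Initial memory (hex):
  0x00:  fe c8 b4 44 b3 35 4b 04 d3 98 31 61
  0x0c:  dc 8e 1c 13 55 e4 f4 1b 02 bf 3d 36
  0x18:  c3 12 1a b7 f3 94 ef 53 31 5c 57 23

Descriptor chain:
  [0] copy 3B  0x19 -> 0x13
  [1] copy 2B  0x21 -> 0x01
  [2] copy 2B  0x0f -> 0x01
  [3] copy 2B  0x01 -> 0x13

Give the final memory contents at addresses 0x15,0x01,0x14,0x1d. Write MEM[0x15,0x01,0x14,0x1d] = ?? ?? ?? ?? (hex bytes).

MEM[0x15,0x01,0x14,0x1d] = b7 13 55 94

D0: mem[0x13..0x15] <- [12 1a b7]
D1: mem[0x01..0x02] <- [5c 57]
D2: mem[0x01..0x02] <- [13 55]
D3: mem[0x13..0x14] <- [13 55]
query mem[0x15]=0xb7, mem[0x01]=0x13, mem[0x14]=0x55, mem[0x1d]=0x94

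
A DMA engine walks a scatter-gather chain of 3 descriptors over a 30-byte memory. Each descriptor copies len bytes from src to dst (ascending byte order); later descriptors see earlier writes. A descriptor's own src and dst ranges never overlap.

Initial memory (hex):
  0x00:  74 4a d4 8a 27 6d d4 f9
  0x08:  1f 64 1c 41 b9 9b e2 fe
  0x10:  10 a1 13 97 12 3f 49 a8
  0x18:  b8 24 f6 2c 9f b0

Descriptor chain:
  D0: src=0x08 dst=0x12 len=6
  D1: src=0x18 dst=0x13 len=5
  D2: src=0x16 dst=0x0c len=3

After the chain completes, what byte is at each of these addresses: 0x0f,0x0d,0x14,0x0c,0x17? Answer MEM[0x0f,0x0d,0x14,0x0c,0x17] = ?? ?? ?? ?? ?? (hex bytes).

MEM[0x0f,0x0d,0x14,0x0c,0x17] = fe 9f 24 2c 9f

[0] 0x08->0x12 len=6 : 1f 64 1c 41 b9 9b
[1] 0x18->0x13 len=5 : b8 24 f6 2c 9f
[2] 0x16->0x0c len=3 : 2c 9f b8
query mem[0x0f]=0xfe, mem[0x0d]=0x9f, mem[0x14]=0x24, mem[0x0c]=0x2c, mem[0x17]=0x9f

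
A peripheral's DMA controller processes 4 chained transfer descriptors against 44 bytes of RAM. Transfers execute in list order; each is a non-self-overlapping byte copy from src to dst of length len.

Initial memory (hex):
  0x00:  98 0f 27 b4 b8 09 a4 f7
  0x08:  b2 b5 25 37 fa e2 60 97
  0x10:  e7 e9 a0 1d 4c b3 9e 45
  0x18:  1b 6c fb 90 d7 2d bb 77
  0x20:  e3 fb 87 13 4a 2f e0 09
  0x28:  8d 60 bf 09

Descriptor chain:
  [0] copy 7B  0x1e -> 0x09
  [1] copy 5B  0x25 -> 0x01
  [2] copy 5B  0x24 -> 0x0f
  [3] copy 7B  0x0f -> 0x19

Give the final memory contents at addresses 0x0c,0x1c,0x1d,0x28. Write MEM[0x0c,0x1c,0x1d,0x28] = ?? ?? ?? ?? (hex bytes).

[0] 0x1e->0x09 len=7 : bb 77 e3 fb 87 13 4a
[1] 0x25->0x01 len=5 : 2f e0 09 8d 60
[2] 0x24->0x0f len=5 : 4a 2f e0 09 8d
[3] 0x0f->0x19 len=7 : 4a 2f e0 09 8d 4c b3
query mem[0x0c]=0xfb, mem[0x1c]=0x09, mem[0x1d]=0x8d, mem[0x28]=0x8d

MEM[0x0c,0x1c,0x1d,0x28] = fb 09 8d 8d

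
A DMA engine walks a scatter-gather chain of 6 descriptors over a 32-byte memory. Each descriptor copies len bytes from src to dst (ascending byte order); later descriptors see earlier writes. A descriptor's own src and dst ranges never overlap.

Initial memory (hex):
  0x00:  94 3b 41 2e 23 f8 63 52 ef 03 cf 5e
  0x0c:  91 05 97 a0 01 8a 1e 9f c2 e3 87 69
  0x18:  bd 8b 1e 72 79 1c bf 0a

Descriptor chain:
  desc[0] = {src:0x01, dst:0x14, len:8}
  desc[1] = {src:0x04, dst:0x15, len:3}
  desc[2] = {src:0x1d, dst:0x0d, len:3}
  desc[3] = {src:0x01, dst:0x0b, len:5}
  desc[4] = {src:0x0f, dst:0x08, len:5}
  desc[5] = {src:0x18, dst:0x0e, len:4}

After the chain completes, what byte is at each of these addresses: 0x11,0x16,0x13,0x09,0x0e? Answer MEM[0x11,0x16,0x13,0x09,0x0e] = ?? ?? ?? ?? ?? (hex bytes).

[0] 0x01->0x14 len=8 : 3b 41 2e 23 f8 63 52 ef
[1] 0x04->0x15 len=3 : 23 f8 63
[2] 0x1d->0x0d len=3 : 1c bf 0a
[3] 0x01->0x0b len=5 : 3b 41 2e 23 f8
[4] 0x0f->0x08 len=5 : f8 01 8a 1e 9f
[5] 0x18->0x0e len=4 : f8 63 52 ef
query mem[0x11]=0xef, mem[0x16]=0xf8, mem[0x13]=0x9f, mem[0x09]=0x01, mem[0x0e]=0xf8

MEM[0x11,0x16,0x13,0x09,0x0e] = ef f8 9f 01 f8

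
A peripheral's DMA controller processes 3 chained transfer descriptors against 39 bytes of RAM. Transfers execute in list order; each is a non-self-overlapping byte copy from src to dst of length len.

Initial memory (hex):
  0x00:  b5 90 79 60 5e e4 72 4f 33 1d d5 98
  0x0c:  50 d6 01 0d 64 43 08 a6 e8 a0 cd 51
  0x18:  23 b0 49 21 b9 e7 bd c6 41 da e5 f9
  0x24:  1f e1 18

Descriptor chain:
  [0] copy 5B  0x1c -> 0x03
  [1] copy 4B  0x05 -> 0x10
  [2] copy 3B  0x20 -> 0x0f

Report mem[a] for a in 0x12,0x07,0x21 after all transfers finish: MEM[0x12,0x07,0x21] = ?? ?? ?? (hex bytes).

MEM[0x12,0x07,0x21] = 41 41 da

D0: mem[0x03..0x07] <- [b9 e7 bd c6 41]
D1: mem[0x10..0x13] <- [bd c6 41 33]
D2: mem[0x0f..0x11] <- [41 da e5]
query mem[0x12]=0x41, mem[0x07]=0x41, mem[0x21]=0xda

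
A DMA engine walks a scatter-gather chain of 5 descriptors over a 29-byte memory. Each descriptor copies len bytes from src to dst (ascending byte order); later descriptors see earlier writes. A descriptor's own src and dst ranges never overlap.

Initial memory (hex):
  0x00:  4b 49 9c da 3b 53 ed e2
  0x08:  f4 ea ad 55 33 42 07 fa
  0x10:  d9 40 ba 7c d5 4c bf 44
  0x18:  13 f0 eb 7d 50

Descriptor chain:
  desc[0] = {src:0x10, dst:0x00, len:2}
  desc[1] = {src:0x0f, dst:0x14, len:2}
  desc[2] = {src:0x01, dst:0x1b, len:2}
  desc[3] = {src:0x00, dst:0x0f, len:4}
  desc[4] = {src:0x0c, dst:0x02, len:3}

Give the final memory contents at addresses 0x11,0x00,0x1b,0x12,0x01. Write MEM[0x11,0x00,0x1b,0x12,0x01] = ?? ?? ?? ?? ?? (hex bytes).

MEM[0x11,0x00,0x1b,0x12,0x01] = 9c d9 40 da 40

D0: mem[0x00..0x01] <- [d9 40]
D1: mem[0x14..0x15] <- [fa d9]
D2: mem[0x1b..0x1c] <- [40 9c]
D3: mem[0x0f..0x12] <- [d9 40 9c da]
D4: mem[0x02..0x04] <- [33 42 07]
query mem[0x11]=0x9c, mem[0x00]=0xd9, mem[0x1b]=0x40, mem[0x12]=0xda, mem[0x01]=0x40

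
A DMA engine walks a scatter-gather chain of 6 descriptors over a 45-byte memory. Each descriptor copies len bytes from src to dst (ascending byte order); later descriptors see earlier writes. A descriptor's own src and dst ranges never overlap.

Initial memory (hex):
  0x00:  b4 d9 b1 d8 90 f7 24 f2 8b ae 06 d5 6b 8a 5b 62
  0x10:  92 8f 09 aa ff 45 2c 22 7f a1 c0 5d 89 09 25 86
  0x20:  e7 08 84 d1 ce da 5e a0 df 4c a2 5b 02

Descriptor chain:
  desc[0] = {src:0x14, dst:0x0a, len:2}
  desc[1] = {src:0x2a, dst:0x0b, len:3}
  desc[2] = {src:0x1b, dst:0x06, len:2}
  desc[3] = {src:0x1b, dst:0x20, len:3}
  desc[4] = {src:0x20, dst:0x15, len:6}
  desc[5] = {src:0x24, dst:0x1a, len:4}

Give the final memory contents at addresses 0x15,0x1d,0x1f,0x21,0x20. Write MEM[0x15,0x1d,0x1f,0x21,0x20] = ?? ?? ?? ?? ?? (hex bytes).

MEM[0x15,0x1d,0x1f,0x21,0x20] = 5d a0 86 89 5d

D0: mem[0x0a..0x0b] <- [ff 45]
D1: mem[0x0b..0x0d] <- [a2 5b 02]
D2: mem[0x06..0x07] <- [5d 89]
D3: mem[0x20..0x22] <- [5d 89 09]
D4: mem[0x15..0x1a] <- [5d 89 09 d1 ce da]
D5: mem[0x1a..0x1d] <- [ce da 5e a0]
query mem[0x15]=0x5d, mem[0x1d]=0xa0, mem[0x1f]=0x86, mem[0x21]=0x89, mem[0x20]=0x5d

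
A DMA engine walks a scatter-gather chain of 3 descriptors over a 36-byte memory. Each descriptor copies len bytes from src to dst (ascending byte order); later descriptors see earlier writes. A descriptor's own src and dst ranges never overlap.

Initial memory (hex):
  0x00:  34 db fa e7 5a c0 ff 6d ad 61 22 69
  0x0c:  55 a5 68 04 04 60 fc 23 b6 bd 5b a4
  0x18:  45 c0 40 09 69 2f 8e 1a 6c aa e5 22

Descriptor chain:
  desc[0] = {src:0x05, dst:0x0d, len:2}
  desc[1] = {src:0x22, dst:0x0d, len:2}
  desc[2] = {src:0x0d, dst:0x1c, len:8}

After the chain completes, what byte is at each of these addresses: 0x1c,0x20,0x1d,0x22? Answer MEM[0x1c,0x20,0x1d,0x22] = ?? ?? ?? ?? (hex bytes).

  after D0: wrote 2B at 0x0d = c0ff
  after D1: wrote 2B at 0x0d = e522
  after D2: wrote 8B at 0x1c = e522040460fc23b6
query mem[0x1c]=0xe5, mem[0x20]=0x60, mem[0x1d]=0x22, mem[0x22]=0x23

MEM[0x1c,0x20,0x1d,0x22] = e5 60 22 23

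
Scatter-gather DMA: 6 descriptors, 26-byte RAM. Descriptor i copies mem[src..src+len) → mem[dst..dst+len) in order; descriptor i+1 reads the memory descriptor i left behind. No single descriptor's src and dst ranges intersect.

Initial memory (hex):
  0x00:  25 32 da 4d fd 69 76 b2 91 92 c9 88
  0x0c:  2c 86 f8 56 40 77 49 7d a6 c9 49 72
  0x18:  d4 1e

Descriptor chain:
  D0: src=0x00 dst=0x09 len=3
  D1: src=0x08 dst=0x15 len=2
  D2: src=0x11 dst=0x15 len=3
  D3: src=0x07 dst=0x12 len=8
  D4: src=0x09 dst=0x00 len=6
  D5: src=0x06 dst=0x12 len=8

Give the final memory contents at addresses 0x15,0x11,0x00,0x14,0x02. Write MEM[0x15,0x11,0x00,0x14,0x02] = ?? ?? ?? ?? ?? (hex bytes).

#0 dst[0x09+3] := {0x25,0x32,0xda}
#1 dst[0x15+2] := {0x91,0x25}
#2 dst[0x15+3] := {0x77,0x49,0x7d}
#3 dst[0x12+8] := {0xb2,0x91,0x25,0x32,0xda,0x2c,0x86,0xf8}
#4 dst[0x00+6] := {0x25,0x32,0xda,0x2c,0x86,0xf8}
#5 dst[0x12+8] := {0x76,0xb2,0x91,0x25,0x32,0xda,0x2c,0x86}
query mem[0x15]=0x25, mem[0x11]=0x77, mem[0x00]=0x25, mem[0x14]=0x91, mem[0x02]=0xda

MEM[0x15,0x11,0x00,0x14,0x02] = 25 77 25 91 da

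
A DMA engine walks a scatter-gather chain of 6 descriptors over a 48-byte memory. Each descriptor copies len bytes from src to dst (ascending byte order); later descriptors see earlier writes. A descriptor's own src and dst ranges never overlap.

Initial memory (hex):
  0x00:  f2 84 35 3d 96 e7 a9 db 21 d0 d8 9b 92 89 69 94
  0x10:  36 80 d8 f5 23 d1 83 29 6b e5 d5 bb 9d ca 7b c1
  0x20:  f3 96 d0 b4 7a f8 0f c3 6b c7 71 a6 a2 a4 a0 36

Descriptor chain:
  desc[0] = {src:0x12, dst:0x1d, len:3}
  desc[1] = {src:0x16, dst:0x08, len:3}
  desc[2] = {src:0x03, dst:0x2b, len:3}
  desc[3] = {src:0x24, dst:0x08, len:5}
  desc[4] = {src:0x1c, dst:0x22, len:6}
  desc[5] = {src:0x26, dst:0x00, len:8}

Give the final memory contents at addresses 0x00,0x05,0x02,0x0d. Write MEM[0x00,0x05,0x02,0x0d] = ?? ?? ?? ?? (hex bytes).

MEM[0x00,0x05,0x02,0x0d] = f3 3d 6b 89

  after D0: wrote 3B at 0x1d = d8f523
  after D1: wrote 3B at 0x08 = 83296b
  after D2: wrote 3B at 0x2b = 3d96e7
  after D3: wrote 5B at 0x08 = 7af80fc36b
  after D4: wrote 6B at 0x22 = 9dd8f523f396
  after D5: wrote 8B at 0x00 = f3966bc7713d96e7
query mem[0x00]=0xf3, mem[0x05]=0x3d, mem[0x02]=0x6b, mem[0x0d]=0x89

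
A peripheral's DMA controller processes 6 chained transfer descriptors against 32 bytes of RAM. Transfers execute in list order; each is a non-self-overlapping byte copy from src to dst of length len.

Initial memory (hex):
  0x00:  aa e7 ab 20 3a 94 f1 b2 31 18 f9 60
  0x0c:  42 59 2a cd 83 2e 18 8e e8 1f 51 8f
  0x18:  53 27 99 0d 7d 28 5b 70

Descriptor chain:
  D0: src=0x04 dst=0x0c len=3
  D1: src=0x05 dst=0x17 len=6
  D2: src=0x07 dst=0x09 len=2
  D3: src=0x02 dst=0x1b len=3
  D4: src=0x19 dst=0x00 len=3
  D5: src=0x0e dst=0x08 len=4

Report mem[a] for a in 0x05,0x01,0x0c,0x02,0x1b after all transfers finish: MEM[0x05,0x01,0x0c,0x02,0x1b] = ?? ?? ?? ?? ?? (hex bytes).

MEM[0x05,0x01,0x0c,0x02,0x1b] = 94 31 3a ab ab

[0] 0x04->0x0c len=3 : 3a 94 f1
[1] 0x05->0x17 len=6 : 94 f1 b2 31 18 f9
[2] 0x07->0x09 len=2 : b2 31
[3] 0x02->0x1b len=3 : ab 20 3a
[4] 0x19->0x00 len=3 : b2 31 ab
[5] 0x0e->0x08 len=4 : f1 cd 83 2e
query mem[0x05]=0x94, mem[0x01]=0x31, mem[0x0c]=0x3a, mem[0x02]=0xab, mem[0x1b]=0xab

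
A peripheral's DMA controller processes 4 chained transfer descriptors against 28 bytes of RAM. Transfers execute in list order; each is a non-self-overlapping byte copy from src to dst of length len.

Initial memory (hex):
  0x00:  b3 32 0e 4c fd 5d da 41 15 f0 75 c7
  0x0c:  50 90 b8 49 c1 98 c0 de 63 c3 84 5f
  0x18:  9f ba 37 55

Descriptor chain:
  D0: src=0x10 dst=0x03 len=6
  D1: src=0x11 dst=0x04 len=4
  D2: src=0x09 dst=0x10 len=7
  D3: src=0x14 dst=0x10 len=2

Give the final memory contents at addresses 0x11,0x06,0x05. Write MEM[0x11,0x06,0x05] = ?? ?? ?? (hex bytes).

#0 dst[0x03+6] := {0xc1,0x98,0xc0,0xde,0x63,0xc3}
#1 dst[0x04+4] := {0x98,0xc0,0xde,0x63}
#2 dst[0x10+7] := {0xf0,0x75,0xc7,0x50,0x90,0xb8,0x49}
#3 dst[0x10+2] := {0x90,0xb8}
query mem[0x11]=0xb8, mem[0x06]=0xde, mem[0x05]=0xc0

MEM[0x11,0x06,0x05] = b8 de c0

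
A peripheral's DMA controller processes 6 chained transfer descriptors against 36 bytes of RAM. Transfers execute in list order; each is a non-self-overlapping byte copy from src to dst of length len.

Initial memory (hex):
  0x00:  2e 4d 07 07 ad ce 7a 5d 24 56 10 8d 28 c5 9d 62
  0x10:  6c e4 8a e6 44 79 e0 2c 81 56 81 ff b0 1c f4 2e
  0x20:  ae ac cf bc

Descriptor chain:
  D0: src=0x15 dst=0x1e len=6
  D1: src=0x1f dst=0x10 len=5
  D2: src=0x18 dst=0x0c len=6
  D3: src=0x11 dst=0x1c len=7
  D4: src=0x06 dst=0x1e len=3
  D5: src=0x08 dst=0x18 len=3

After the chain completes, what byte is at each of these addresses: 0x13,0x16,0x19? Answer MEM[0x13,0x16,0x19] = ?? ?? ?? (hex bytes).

[0] 0x15->0x1e len=6 : 79 e0 2c 81 56 81
[1] 0x1f->0x10 len=5 : e0 2c 81 56 81
[2] 0x18->0x0c len=6 : 81 56 81 ff b0 1c
[3] 0x11->0x1c len=7 : 1c 81 56 81 79 e0 2c
[4] 0x06->0x1e len=3 : 7a 5d 24
[5] 0x08->0x18 len=3 : 24 56 10
query mem[0x13]=0x56, mem[0x16]=0xe0, mem[0x19]=0x56

MEM[0x13,0x16,0x19] = 56 e0 56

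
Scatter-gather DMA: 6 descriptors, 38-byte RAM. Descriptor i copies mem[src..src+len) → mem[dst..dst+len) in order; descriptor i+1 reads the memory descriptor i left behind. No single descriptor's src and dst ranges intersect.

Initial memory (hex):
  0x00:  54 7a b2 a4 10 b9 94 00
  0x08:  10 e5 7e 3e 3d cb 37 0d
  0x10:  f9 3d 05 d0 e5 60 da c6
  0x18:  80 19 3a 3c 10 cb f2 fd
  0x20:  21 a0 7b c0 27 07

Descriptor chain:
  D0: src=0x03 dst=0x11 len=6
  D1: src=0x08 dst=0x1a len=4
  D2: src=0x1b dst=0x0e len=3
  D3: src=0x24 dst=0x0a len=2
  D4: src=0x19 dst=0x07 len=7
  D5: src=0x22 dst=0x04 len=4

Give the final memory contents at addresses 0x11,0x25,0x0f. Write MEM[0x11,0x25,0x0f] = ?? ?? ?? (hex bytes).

MEM[0x11,0x25,0x0f] = a4 07 7e

[0] 0x03->0x11 len=6 : a4 10 b9 94 00 10
[1] 0x08->0x1a len=4 : 10 e5 7e 3e
[2] 0x1b->0x0e len=3 : e5 7e 3e
[3] 0x24->0x0a len=2 : 27 07
[4] 0x19->0x07 len=7 : 19 10 e5 7e 3e f2 fd
[5] 0x22->0x04 len=4 : 7b c0 27 07
query mem[0x11]=0xa4, mem[0x25]=0x07, mem[0x0f]=0x7e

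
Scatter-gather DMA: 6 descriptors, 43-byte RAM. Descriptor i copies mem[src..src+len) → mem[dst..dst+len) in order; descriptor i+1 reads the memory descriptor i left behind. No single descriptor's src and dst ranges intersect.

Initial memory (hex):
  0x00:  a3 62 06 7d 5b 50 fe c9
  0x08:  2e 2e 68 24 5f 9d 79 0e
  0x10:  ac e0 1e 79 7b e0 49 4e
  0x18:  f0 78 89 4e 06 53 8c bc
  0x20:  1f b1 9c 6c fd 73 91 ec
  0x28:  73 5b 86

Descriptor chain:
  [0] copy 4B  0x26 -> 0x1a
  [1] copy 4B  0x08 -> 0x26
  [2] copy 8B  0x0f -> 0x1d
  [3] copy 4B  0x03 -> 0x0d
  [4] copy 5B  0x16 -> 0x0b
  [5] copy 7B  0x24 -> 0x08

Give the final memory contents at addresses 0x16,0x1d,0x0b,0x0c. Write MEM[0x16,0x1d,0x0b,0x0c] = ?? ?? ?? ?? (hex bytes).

D0: mem[0x1a..0x1d] <- [91 ec 73 5b]
D1: mem[0x26..0x29] <- [2e 2e 68 24]
D2: mem[0x1d..0x24] <- [0e ac e0 1e 79 7b e0 49]
D3: mem[0x0d..0x10] <- [7d 5b 50 fe]
D4: mem[0x0b..0x0f] <- [49 4e f0 78 91]
D5: mem[0x08..0x0e] <- [49 73 2e 2e 68 24 86]
query mem[0x16]=0x49, mem[0x1d]=0x0e, mem[0x0b]=0x2e, mem[0x0c]=0x68

MEM[0x16,0x1d,0x0b,0x0c] = 49 0e 2e 68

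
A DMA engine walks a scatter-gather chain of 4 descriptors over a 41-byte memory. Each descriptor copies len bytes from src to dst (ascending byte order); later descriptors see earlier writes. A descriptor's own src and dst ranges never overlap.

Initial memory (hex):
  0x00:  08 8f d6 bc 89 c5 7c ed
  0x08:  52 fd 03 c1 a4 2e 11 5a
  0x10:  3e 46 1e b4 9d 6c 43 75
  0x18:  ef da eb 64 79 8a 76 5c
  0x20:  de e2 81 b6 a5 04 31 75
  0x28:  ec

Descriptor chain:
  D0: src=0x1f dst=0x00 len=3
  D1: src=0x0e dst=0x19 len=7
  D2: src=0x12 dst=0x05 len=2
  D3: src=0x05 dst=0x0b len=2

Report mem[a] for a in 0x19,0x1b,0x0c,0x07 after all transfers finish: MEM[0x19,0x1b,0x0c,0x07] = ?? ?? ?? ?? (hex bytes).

D0: mem[0x00..0x02] <- [5c de e2]
D1: mem[0x19..0x1f] <- [11 5a 3e 46 1e b4 9d]
D2: mem[0x05..0x06] <- [1e b4]
D3: mem[0x0b..0x0c] <- [1e b4]
query mem[0x19]=0x11, mem[0x1b]=0x3e, mem[0x0c]=0xb4, mem[0x07]=0xed

MEM[0x19,0x1b,0x0c,0x07] = 11 3e b4 ed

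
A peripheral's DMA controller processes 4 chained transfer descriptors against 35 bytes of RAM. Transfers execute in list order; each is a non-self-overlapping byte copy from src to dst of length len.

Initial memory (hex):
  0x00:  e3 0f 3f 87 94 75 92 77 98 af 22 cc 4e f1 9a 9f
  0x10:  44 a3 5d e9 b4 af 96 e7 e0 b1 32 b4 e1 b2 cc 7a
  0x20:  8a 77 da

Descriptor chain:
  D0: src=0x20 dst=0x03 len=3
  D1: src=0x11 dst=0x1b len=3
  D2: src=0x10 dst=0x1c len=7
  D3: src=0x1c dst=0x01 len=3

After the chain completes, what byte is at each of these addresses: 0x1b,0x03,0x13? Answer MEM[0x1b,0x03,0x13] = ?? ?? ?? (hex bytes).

[0] 0x20->0x03 len=3 : 8a 77 da
[1] 0x11->0x1b len=3 : a3 5d e9
[2] 0x10->0x1c len=7 : 44 a3 5d e9 b4 af 96
[3] 0x1c->0x01 len=3 : 44 a3 5d
query mem[0x1b]=0xa3, mem[0x03]=0x5d, mem[0x13]=0xe9

MEM[0x1b,0x03,0x13] = a3 5d e9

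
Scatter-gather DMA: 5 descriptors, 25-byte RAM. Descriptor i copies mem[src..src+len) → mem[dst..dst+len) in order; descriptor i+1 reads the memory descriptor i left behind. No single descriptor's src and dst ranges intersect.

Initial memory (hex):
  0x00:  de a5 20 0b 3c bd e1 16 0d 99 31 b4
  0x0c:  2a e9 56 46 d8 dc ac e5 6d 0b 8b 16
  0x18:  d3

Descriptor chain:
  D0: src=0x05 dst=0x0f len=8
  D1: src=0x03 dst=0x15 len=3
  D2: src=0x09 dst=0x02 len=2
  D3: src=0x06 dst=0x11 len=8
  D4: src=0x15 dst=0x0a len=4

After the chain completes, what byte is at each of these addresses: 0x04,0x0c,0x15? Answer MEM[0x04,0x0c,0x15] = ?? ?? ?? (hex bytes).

MEM[0x04,0x0c,0x15] = 3c 2a 31

[0] 0x05->0x0f len=8 : bd e1 16 0d 99 31 b4 2a
[1] 0x03->0x15 len=3 : 0b 3c bd
[2] 0x09->0x02 len=2 : 99 31
[3] 0x06->0x11 len=8 : e1 16 0d 99 31 b4 2a e9
[4] 0x15->0x0a len=4 : 31 b4 2a e9
query mem[0x04]=0x3c, mem[0x0c]=0x2a, mem[0x15]=0x31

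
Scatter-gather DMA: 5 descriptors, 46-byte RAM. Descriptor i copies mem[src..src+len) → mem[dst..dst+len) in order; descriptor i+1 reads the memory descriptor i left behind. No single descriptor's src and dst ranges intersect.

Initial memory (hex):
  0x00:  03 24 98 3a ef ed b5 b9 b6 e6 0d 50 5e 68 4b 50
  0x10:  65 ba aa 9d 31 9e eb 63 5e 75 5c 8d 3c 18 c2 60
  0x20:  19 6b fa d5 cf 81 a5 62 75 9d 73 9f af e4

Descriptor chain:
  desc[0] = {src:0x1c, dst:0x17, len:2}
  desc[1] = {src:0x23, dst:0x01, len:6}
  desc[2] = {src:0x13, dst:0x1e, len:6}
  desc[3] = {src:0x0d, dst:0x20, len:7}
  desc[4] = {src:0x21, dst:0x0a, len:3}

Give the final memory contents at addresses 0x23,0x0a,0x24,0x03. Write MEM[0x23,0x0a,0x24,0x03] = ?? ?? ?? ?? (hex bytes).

MEM[0x23,0x0a,0x24,0x03] = 65 4b ba 81

  after D0: wrote 2B at 0x17 = 3c18
  after D1: wrote 6B at 0x01 = d5cf81a56275
  after D2: wrote 6B at 0x1e = 9d319eeb3c18
  after D3: wrote 7B at 0x20 = 684b5065baaa9d
  after D4: wrote 3B at 0x0a = 4b5065
query mem[0x23]=0x65, mem[0x0a]=0x4b, mem[0x24]=0xba, mem[0x03]=0x81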